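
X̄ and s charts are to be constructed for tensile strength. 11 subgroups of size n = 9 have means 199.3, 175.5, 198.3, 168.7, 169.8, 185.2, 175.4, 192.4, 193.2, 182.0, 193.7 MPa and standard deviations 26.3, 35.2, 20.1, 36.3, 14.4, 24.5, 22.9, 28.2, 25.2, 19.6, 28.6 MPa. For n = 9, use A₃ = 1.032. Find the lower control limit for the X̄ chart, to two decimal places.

158.47

X̄̄ = (199.3 + 175.5 + 198.3 + 168.7 + 169.8 + 185.2 + 175.4 + 192.4 + 193.2 + 182.0 + 193.7) / 11 = 184.8636
s̄ = (26.3 + 35.2 + 20.1 + 36.3 + 14.4 + 24.5 + 22.9 + 28.2 + 25.2 + 19.6 + 28.6) / 11 = 25.5727
LCL = X̄̄ − A₃·s̄ = 184.8636 − 1.032 × 25.5727 = 158.4726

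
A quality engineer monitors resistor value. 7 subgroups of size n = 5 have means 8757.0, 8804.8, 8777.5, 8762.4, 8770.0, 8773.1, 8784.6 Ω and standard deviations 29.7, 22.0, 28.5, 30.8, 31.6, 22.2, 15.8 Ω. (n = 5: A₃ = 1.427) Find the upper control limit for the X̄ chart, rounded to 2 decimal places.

8812.45

X̄̄ = (8757.0 + 8804.8 + 8777.5 + 8762.4 + 8770.0 + 8773.1 + 8784.6) / 7 = 8775.6286
s̄ = (29.7 + 22.0 + 28.5 + 30.8 + 31.6 + 22.2 + 15.8) / 7 = 25.8000
UCL = X̄̄ + A₃·s̄ = 8775.6286 + 1.427 × 25.8000 = 8812.4452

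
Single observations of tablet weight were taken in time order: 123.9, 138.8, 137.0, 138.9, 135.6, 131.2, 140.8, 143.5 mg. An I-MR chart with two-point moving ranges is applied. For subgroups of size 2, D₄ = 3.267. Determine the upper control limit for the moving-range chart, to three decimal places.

18.015

Moving ranges: 14.9, 1.8, 1.9, 3.3, 4.4, 9.6, 2.7; M̄R̄ = 38.6000 / 7 = 5.5143
UCL_MR = D₄·M̄R̄ = 3.267 × 5.5143 = 18.0152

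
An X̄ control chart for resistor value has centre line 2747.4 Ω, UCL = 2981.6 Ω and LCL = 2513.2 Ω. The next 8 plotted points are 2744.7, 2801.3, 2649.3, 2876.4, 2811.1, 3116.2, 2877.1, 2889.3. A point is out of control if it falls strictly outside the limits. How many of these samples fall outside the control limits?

Compare each point to [2513.2, 2981.6]: sample 6 = 3116.2 > UCL.

1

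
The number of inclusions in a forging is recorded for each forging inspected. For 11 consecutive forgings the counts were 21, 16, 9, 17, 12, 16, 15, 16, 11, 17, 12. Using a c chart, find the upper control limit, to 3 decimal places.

26.240

c̄ = (21 + 16 + 9 + 17 + 12 + 16 + 15 + 16 + 11 + 17 + 12) / 11 = 162 / 11 = 14.7273
UCL = c̄ + 3√c̄ = 14.7273 + 3 × √14.7273 = 14.7273 + 3 × 3.8376 = 26.2401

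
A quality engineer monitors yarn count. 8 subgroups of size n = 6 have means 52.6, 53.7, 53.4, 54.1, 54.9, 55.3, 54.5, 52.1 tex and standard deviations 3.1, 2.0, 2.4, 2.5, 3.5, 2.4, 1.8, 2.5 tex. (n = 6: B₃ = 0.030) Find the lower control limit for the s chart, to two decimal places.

s̄ = (3.1 + 2.0 + 2.4 + 2.5 + 3.5 + 2.4 + 1.8 + 2.5) / 8 = 2.5250
LCL_s = B₃·s̄ = 0.030 × 2.5250 = 0.0757

0.08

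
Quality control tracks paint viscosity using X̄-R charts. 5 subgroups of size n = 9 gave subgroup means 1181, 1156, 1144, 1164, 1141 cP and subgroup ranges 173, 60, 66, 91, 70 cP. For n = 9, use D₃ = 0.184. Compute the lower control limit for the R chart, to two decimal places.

16.93

R̄ = (173 + 60 + 66 + 91 + 70) / 5 = 460.0000 / 5 = 92.0000
LCL_R = D₃·R̄ = 0.184 × 92.0000 = 16.9280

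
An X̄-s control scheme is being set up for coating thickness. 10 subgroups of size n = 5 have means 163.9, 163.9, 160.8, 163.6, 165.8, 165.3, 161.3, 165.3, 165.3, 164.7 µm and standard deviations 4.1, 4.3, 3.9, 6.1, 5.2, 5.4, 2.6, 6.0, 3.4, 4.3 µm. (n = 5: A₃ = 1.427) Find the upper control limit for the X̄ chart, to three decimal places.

X̄̄ = (163.9 + 163.9 + 160.8 + 163.6 + 165.8 + 165.3 + 161.3 + 165.3 + 165.3 + 164.7) / 10 = 163.9900
s̄ = (4.1 + 4.3 + 3.9 + 6.1 + 5.2 + 5.4 + 2.6 + 6.0 + 3.4 + 4.3) / 10 = 4.5300
UCL = X̄̄ + A₃·s̄ = 163.9900 + 1.427 × 4.5300 = 170.4543

170.454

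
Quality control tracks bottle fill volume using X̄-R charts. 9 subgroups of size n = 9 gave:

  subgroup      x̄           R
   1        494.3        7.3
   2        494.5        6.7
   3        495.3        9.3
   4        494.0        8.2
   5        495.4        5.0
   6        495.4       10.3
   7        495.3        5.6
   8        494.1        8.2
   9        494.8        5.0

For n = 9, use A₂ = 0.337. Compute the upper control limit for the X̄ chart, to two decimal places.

X̄̄ = (494.3 + 494.5 + 495.3 + 494.0 + 495.4 + 495.4 + 495.3 + 494.1 + 494.8) / 9 = 4453.1000 / 9 = 494.7889
R̄ = (7.3 + 6.7 + 9.3 + 8.2 + 5.0 + 10.3 + 5.6 + 8.2 + 5.0) / 9 = 65.6000 / 9 = 7.2889
UCL = X̄̄ + A₂·R̄ = 494.7889 + 0.337 × 7.2889 = 497.2452

497.25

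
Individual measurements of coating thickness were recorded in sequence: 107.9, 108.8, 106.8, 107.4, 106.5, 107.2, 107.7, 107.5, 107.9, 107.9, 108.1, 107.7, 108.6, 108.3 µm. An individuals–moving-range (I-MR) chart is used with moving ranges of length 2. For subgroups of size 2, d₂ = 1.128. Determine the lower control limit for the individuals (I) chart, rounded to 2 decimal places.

X̄ = (107.9 + 108.8 + 106.8 + 107.4 + 106.5 + 107.2 + 107.7 + 107.5 + 107.9 + 107.9 + 108.1 + 107.7 + 108.6 + 108.3) / 14 = 107.7357
Moving ranges: 0.9, 2.0, 0.6, 0.9, 0.7, 0.5, 0.2, 0.4, 0.0, 0.2, 0.4, 0.9, 0.3; M̄R̄ = 8.0000 / 13 = 0.6154
LCL = X̄ − 3·M̄R̄/d₂ = 107.7357 − 3 × 0.6154 / 1.128 = 106.0991

106.10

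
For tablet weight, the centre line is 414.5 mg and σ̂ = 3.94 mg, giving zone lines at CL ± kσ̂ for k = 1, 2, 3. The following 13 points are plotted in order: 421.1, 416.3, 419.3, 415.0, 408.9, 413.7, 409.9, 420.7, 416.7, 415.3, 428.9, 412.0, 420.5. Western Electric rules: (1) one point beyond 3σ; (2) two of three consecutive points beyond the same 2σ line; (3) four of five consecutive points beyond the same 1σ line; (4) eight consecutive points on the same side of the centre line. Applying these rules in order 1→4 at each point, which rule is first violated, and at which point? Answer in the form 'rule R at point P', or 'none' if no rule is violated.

Zone of each point (C = within 1σ̂, B = 1σ̂–2σ̂, A = 2σ̂–3σ̂, * = beyond 3σ̂; sign = side of CL): 1:+B, 2:+C, 3:+B, 4:+C, 5:-B, 6:-C, 7:-B, 8:+B, 9:+C, 10:+C, 11:+*, 12:-C, 13:+B
Rule 1 (one point beyond the 3σ limits) is satisfied at point 11.

rule 1 at point 11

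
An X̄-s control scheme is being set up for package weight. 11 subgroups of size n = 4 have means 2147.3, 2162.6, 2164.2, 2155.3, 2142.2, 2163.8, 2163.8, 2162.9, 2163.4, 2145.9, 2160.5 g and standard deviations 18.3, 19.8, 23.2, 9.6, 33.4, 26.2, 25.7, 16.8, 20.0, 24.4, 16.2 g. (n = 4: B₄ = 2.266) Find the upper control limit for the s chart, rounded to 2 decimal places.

s̄ = (18.3 + 19.8 + 23.2 + 9.6 + 33.4 + 26.2 + 25.7 + 16.8 + 20.0 + 24.4 + 16.2) / 11 = 21.2364
UCL_s = B₄·s̄ = 2.266 × 21.2364 = 48.1216

48.12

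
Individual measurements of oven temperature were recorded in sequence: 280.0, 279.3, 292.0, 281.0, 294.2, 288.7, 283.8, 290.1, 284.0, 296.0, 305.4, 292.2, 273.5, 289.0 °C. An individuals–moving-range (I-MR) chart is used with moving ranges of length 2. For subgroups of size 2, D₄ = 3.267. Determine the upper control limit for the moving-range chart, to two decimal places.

Moving ranges: 0.7, 12.7, 11.0, 13.2, 5.5, 4.9, 6.3, 6.1, 12.0, 9.4, 13.2, 18.7, 15.5; M̄R̄ = 129.2000 / 13 = 9.9385
UCL_MR = D₄·M̄R̄ = 3.267 × 9.9385 = 32.4690

32.47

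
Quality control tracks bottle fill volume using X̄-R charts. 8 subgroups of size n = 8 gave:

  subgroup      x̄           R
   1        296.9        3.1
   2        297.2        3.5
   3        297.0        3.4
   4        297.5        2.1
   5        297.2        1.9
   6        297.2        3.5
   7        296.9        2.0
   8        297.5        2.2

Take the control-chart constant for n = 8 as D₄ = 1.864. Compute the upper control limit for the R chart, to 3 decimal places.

R̄ = (3.1 + 3.5 + 3.4 + 2.1 + 1.9 + 3.5 + 2.0 + 2.2) / 8 = 21.7000 / 8 = 2.7125
UCL_R = D₄·R̄ = 1.864 × 2.7125 = 5.0561

5.056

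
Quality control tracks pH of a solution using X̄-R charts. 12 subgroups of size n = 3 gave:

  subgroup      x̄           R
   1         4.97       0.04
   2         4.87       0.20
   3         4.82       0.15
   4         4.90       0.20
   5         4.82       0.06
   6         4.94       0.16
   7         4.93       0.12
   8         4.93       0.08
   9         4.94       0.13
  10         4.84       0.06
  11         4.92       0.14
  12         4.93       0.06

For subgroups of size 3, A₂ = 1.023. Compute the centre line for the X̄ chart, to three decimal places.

X̄̄ = (4.97 + 4.87 + 4.82 + 4.90 + 4.82 + 4.94 + 4.93 + 4.93 + 4.94 + 4.84 + 4.92 + 4.93) / 12 = 58.8100 / 12 = 4.9008
CL = X̄̄ = 4.9008

4.901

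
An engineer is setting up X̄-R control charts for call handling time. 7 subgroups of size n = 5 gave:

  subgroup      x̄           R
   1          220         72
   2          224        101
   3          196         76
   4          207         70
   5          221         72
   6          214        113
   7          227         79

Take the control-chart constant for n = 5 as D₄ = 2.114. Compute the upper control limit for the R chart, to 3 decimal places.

R̄ = (72 + 101 + 76 + 70 + 72 + 113 + 79) / 7 = 583.0000 / 7 = 83.2857
UCL_R = D₄·R̄ = 2.114 × 83.2857 = 176.0660

176.066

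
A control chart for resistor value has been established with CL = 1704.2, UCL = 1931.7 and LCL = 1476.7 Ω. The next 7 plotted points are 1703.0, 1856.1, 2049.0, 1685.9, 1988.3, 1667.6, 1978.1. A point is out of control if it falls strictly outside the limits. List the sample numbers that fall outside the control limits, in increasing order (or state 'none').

Compare each point to [1476.7, 1931.7]: sample 3 = 2049.0 > UCL; sample 5 = 1988.3 > UCL; sample 7 = 1978.1 > UCL.

3, 5, 7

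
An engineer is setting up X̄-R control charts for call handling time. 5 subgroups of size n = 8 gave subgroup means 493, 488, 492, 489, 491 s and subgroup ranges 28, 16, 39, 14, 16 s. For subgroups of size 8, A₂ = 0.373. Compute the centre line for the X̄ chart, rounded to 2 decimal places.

490.60

X̄̄ = (493 + 488 + 492 + 489 + 491) / 5 = 2453.0000 / 5 = 490.6000
CL = X̄̄ = 490.6000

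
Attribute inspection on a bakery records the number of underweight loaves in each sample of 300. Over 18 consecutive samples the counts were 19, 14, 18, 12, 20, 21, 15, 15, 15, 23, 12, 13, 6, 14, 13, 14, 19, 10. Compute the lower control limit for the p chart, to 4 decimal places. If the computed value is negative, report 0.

0.0126

p̄ = Σdᵢ / (k·n) = 273 / (18 × 300) = 0.05056
LCL = p̄ − 3·√(p̄(1−p̄)/n) = 0.05056 − 3 × 0.01265 = 0.01261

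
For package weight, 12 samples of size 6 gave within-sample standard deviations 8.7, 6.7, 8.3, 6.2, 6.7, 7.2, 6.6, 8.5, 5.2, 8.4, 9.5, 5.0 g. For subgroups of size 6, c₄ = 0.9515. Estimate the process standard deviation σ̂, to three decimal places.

s̄ = (8.7 + 6.7 + 8.3 + 6.2 + 6.7 + 7.2 + 6.6 + 8.5 + 5.2 + 8.4 + 9.5 + 5.0) / 12 = 7.2500
σ̂ = s̄ / c₄ = 7.2500 / 0.9515 = 7.6195

7.620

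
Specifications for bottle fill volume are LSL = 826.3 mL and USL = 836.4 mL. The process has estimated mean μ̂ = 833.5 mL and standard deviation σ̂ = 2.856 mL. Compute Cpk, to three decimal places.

Cpu = (USL − μ̂) / (3σ̂) = (836.4 − 833.5) / (3 × 2.856) = 0.3385; Cpl = (μ̂ − LSL) / (3σ̂) = (833.5 − 826.3) / (3 × 2.856) = 0.8403; Cpk = min(Cpu, Cpl) = 0.3385

0.338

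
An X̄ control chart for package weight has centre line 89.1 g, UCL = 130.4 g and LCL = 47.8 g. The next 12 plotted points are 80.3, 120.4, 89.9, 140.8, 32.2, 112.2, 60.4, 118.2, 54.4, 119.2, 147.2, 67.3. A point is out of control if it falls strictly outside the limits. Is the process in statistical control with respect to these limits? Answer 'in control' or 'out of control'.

Compare each point to [47.8, 130.4]: sample 4 = 140.8 > UCL; sample 5 = 32.2 < LCL; sample 11 = 147.2 > UCL.

out of control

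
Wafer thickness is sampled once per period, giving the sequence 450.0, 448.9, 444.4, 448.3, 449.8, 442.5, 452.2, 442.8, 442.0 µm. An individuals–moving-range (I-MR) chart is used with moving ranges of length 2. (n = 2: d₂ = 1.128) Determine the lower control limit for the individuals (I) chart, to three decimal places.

X̄ = (450.0 + 448.9 + 444.4 + 448.3 + 449.8 + 442.5 + 452.2 + 442.8 + 442.0) / 9 = 446.7667
Moving ranges: 1.1, 4.5, 3.9, 1.5, 7.3, 9.7, 9.4, 0.8; M̄R̄ = 38.2000 / 8 = 4.7750
LCL = X̄ − 3·M̄R̄/d₂ = 446.7667 − 3 × 4.7750 / 1.128 = 434.0672

434.067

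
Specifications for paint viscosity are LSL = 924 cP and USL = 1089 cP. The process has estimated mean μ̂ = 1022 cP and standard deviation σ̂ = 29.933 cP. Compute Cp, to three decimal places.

0.919

Cp = (USL − LSL) / (6σ̂) = (1089 − 924) / (6 × 29.933) = 165.0000 / 179.5980 = 0.9187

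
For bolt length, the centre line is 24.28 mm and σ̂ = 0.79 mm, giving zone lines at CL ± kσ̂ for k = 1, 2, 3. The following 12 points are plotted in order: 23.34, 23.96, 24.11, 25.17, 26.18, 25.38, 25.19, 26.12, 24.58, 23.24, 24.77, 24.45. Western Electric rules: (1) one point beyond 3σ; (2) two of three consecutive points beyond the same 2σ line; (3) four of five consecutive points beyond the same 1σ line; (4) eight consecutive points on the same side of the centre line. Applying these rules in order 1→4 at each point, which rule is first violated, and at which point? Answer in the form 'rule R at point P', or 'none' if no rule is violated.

Zone of each point (C = within 1σ̂, B = 1σ̂–2σ̂, A = 2σ̂–3σ̂, * = beyond 3σ̂; sign = side of CL): 1:-B, 2:-C, 3:-C, 4:+B, 5:+A, 6:+B, 7:+B, 8:+A, 9:+C, 10:-B, 11:+C, 12:+C
Rule 3 (four of five consecutive points beyond the same 1σ limit) is satisfied at point 7.

rule 3 at point 7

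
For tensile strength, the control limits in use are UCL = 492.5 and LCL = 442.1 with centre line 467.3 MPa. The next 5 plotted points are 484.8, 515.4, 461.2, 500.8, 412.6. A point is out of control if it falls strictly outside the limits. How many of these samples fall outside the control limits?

Compare each point to [442.1, 492.5]: sample 2 = 515.4 > UCL; sample 4 = 500.8 > UCL; sample 5 = 412.6 < LCL.

3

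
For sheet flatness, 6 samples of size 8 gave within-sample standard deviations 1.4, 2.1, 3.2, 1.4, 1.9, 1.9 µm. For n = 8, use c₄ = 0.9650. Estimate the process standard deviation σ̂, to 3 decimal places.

s̄ = (1.4 + 2.1 + 3.2 + 1.4 + 1.9 + 1.9) / 6 = 1.9833
σ̂ = s̄ / c₄ = 1.9833 / 0.9650 = 2.0553

2.055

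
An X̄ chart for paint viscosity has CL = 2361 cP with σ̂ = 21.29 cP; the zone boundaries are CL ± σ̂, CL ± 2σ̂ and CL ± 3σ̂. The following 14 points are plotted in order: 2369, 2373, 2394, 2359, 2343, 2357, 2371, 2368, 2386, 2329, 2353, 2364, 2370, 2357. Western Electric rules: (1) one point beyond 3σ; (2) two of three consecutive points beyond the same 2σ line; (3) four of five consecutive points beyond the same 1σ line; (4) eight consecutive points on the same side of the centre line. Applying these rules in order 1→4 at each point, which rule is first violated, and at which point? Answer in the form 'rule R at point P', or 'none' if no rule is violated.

none

Zone of each point (C = within 1σ̂, B = 1σ̂–2σ̂, A = 2σ̂–3σ̂, * = beyond 3σ̂; sign = side of CL): 1:+C, 2:+C, 3:+B, 4:-C, 5:-C, 6:-C, 7:+C, 8:+C, 9:+B, 10:-B, 11:-C, 12:+C, 13:+C, 14:-C
No rule fires across all 14 points.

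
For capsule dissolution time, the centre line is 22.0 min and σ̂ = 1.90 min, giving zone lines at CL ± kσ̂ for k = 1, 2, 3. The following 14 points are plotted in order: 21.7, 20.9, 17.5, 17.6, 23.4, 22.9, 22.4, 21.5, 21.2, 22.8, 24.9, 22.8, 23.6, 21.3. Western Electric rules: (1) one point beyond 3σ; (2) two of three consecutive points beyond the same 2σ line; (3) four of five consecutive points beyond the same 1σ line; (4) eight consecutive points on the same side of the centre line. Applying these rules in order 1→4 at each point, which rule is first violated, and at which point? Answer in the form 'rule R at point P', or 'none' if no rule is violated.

rule 2 at point 4

Zone of each point (C = within 1σ̂, B = 1σ̂–2σ̂, A = 2σ̂–3σ̂, * = beyond 3σ̂; sign = side of CL): 1:-C, 2:-C, 3:-A, 4:-A, 5:+C, 6:+C, 7:+C, 8:-C, 9:-C, 10:+C, 11:+B, 12:+C, 13:+C, 14:-C
Rule 2 (two of three consecutive points beyond the same 2σ limit) is satisfied at point 4.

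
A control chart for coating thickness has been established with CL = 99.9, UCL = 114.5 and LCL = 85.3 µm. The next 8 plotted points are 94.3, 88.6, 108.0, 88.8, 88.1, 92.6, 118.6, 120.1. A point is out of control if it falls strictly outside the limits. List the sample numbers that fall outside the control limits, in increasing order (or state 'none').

Compare each point to [85.3, 114.5]: sample 7 = 118.6 > UCL; sample 8 = 120.1 > UCL.

7, 8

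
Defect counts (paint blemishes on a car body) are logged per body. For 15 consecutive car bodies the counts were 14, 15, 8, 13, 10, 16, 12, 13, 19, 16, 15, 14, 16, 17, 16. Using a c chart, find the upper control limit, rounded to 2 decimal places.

25.60

c̄ = (14 + 15 + 8 + 13 + 10 + 16 + 12 + 13 + 19 + 16 + 15 + 14 + 16 + 17 + 16) / 15 = 214 / 15 = 14.2667
UCL = c̄ + 3√c̄ = 14.2667 + 3 × √14.2667 = 14.2667 + 3 × 3.7771 = 25.5980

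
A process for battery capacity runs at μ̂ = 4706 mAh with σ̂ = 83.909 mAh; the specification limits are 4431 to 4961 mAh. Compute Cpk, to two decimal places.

Cpu = (USL − μ̂) / (3σ̂) = (4961 − 4706) / (3 × 83.909) = 1.0130; Cpl = (μ̂ − LSL) / (3σ̂) = (4706 − 4431) / (3 × 83.909) = 1.0925; Cpk = min(Cpu, Cpl) = 1.0130

1.01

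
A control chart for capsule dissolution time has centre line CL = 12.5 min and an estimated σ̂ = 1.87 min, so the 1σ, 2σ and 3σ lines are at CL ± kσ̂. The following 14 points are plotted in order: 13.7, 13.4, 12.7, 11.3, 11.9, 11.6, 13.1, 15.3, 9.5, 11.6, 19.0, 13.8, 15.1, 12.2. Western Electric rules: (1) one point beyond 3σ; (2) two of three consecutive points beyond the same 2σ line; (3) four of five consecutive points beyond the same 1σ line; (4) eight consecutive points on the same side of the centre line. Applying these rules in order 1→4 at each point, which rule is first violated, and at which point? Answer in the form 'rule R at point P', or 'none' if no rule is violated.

Zone of each point (C = within 1σ̂, B = 1σ̂–2σ̂, A = 2σ̂–3σ̂, * = beyond 3σ̂; sign = side of CL): 1:+C, 2:+C, 3:+C, 4:-C, 5:-C, 6:-C, 7:+C, 8:+B, 9:-B, 10:-C, 11:+*, 12:+C, 13:+B, 14:-C
Rule 1 (one point beyond the 3σ limits) is satisfied at point 11.

rule 1 at point 11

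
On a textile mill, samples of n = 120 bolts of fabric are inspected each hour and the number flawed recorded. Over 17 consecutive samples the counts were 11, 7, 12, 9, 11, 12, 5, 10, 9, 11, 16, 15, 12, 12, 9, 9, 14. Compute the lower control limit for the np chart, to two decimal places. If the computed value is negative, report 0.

p̄ = Σdᵢ / (k·n) = 184 / (17 × 120) = 0.09020
LCL = np̄ − 3·√(np̄(1−p̄)) = 10.8235 − 3 × 3.1380 = 1.4094

1.41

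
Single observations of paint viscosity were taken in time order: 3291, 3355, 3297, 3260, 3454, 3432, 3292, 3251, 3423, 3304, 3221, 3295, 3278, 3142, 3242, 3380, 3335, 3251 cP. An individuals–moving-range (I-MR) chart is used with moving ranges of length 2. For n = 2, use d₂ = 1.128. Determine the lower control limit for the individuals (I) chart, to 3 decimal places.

3067.299

X̄ = (3291 + 3355 + 3297 + 3260 + 3454 + 3432 + 3292 + 3251 + 3423 + 3304 + 3221 + 3295 + 3278 + 3142 + 3242 + 3380 + 3335 + 3251) / 18 = 3305.7222
Moving ranges: 64, 58, 37, 194, 22, 140, 41, 172, 119, 83, 74, 17, 136, 100, 138, 45, 84; M̄R̄ = 1524.0000 / 17 = 89.6471
LCL = X̄ − 3·M̄R̄/d₂ = 3305.7222 − 3 × 89.6471 / 1.128 = 3067.2992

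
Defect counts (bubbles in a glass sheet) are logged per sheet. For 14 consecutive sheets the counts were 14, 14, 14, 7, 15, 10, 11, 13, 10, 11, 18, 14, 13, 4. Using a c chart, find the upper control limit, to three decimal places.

c̄ = (14 + 14 + 14 + 7 + 15 + 10 + 11 + 13 + 10 + 11 + 18 + 14 + 13 + 4) / 14 = 168 / 14 = 12.0000
UCL = c̄ + 3√c̄ = 12.0000 + 3 × √12.0000 = 12.0000 + 3 × 3.4641 = 22.3923

22.392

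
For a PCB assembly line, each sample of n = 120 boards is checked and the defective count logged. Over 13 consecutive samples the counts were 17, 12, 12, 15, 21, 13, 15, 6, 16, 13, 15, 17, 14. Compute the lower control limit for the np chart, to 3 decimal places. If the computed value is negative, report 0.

3.658

p̄ = Σdᵢ / (k·n) = 186 / (13 × 120) = 0.11923
LCL = np̄ − 3·√(np̄(1−p̄)) = 14.3077 − 3 × 3.5499 = 3.6580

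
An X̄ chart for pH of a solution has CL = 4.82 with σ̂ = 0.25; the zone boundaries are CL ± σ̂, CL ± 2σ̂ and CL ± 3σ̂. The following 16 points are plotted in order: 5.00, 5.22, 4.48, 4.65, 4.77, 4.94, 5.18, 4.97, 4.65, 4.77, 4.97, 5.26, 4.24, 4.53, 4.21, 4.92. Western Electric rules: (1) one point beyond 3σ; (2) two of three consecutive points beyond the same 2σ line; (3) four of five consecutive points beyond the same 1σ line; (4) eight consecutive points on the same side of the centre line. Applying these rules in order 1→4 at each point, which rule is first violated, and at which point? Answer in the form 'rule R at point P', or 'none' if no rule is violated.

Zone of each point (C = within 1σ̂, B = 1σ̂–2σ̂, A = 2σ̂–3σ̂, * = beyond 3σ̂; sign = side of CL): 1:+C, 2:+B, 3:-B, 4:-C, 5:-C, 6:+C, 7:+B, 8:+C, 9:-C, 10:-C, 11:+C, 12:+B, 13:-A, 14:-B, 15:-A, 16:+C
Rule 2 (two of three consecutive points beyond the same 2σ limit) is satisfied at point 15.

rule 2 at point 15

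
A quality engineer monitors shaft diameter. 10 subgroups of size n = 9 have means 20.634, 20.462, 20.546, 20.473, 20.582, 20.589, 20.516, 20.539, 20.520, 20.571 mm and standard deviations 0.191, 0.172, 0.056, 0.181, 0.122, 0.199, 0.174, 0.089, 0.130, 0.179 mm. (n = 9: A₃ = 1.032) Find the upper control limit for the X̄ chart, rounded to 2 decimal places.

20.70

X̄̄ = (20.634 + 20.462 + 20.546 + 20.473 + 20.582 + 20.589 + 20.516 + 20.539 + 20.520 + 20.571) / 10 = 20.5432
s̄ = (0.191 + 0.172 + 0.056 + 0.181 + 0.122 + 0.199 + 0.174 + 0.089 + 0.130 + 0.179) / 10 = 0.1493
UCL = X̄̄ + A₃·s̄ = 20.5432 + 1.032 × 0.1493 = 20.6973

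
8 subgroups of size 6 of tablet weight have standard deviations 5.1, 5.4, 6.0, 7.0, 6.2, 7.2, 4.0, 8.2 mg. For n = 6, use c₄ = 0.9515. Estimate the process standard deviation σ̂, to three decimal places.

6.450

s̄ = (5.1 + 5.4 + 6.0 + 7.0 + 6.2 + 7.2 + 4.0 + 8.2) / 8 = 6.1375
σ̂ = s̄ / c₄ = 6.1375 / 0.9515 = 6.4503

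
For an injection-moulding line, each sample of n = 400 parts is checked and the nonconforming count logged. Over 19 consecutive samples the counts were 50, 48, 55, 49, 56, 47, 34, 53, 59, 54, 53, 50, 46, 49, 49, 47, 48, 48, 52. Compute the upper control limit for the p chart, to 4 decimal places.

p̄ = Σdᵢ / (k·n) = 947 / (19 × 400) = 0.12461
UCL = p̄ + 3·√(p̄(1−p̄)/n) = 0.12461 + 3 × √(0.12461×0.87539/400) = 0.12461 + 3 × 0.01651 = 0.17415

0.1741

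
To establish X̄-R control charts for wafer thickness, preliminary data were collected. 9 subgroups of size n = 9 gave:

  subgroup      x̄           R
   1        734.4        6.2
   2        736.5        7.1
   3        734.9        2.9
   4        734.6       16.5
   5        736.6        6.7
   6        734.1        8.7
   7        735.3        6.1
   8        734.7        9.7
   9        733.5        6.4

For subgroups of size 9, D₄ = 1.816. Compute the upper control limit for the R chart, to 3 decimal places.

R̄ = (6.2 + 7.1 + 2.9 + 16.5 + 6.7 + 8.7 + 6.1 + 9.7 + 6.4) / 9 = 70.3000 / 9 = 7.8111
UCL_R = D₄·R̄ = 1.816 × 7.8111 = 14.1850

14.185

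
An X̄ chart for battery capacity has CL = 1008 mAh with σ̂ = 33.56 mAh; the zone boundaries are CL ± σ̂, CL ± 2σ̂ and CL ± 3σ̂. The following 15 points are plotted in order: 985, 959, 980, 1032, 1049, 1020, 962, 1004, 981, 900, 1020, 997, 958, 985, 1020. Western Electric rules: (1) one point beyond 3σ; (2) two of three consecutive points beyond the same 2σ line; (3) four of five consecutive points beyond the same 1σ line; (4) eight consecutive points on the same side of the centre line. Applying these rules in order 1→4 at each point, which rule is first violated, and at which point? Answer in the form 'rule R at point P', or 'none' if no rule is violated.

rule 1 at point 10

Zone of each point (C = within 1σ̂, B = 1σ̂–2σ̂, A = 2σ̂–3σ̂, * = beyond 3σ̂; sign = side of CL): 1:-C, 2:-B, 3:-C, 4:+C, 5:+B, 6:+C, 7:-B, 8:-C, 9:-C, 10:-*, 11:+C, 12:-C, 13:-B, 14:-C, 15:+C
Rule 1 (one point beyond the 3σ limits) is satisfied at point 10.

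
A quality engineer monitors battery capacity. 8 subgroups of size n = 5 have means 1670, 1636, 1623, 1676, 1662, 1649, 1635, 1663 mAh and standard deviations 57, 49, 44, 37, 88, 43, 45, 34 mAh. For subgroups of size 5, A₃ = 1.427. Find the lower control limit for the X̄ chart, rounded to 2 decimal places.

1580.94

X̄̄ = (1670 + 1636 + 1623 + 1676 + 1662 + 1649 + 1635 + 1663) / 8 = 1651.7500
s̄ = (57 + 49 + 44 + 37 + 88 + 43 + 45 + 34) / 8 = 49.6250
LCL = X̄̄ − A₃·s̄ = 1651.7500 − 1.427 × 49.6250 = 1580.9351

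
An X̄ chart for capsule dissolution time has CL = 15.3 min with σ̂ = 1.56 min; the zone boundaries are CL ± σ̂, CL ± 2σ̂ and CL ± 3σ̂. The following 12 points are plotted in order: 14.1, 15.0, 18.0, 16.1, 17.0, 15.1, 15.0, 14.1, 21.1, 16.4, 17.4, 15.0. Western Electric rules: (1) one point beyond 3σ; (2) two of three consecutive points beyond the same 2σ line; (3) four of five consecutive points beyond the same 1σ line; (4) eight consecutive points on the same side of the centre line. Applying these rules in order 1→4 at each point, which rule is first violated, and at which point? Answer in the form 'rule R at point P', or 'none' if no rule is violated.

rule 1 at point 9

Zone of each point (C = within 1σ̂, B = 1σ̂–2σ̂, A = 2σ̂–3σ̂, * = beyond 3σ̂; sign = side of CL): 1:-C, 2:-C, 3:+B, 4:+C, 5:+B, 6:-C, 7:-C, 8:-C, 9:+*, 10:+C, 11:+B, 12:-C
Rule 1 (one point beyond the 3σ limits) is satisfied at point 9.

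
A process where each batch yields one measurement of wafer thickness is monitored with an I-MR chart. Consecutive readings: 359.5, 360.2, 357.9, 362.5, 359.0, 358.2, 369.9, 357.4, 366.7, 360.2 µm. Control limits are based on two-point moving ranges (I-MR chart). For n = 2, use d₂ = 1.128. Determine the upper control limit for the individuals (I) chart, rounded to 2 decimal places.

376.49

X̄ = (359.5 + 360.2 + 357.9 + 362.5 + 359.0 + 358.2 + 369.9 + 357.4 + 366.7 + 360.2) / 10 = 361.1500
Moving ranges: 0.7, 2.3, 4.6, 3.5, 0.8, 11.7, 12.5, 9.3, 6.5; M̄R̄ = 51.9000 / 9 = 5.7667
UCL = X̄ + 3·M̄R̄/d₂ = 361.1500 + 3 × 5.7667 / 1.128 = 376.4869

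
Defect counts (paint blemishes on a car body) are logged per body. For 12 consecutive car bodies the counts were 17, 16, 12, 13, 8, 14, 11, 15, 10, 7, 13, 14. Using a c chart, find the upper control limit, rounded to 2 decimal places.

c̄ = (17 + 16 + 12 + 13 + 8 + 14 + 11 + 15 + 10 + 7 + 13 + 14) / 12 = 150 / 12 = 12.5000
UCL = c̄ + 3√c̄ = 12.5000 + 3 × √12.5000 = 12.5000 + 3 × 3.5355 = 23.1066

23.11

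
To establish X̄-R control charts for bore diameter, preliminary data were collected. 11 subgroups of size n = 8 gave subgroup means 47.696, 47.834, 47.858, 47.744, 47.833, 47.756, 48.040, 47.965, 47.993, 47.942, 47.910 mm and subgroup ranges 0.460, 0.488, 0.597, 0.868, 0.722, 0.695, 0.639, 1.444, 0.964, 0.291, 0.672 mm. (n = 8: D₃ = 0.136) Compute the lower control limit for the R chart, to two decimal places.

R̄ = (0.460 + 0.488 + 0.597 + 0.868 + 0.722 + 0.695 + 0.639 + 1.444 + 0.964 + 0.291 + 0.672) / 11 = 7.8400 / 11 = 0.7127
LCL_R = D₃·R̄ = 0.136 × 0.7127 = 0.0969

0.10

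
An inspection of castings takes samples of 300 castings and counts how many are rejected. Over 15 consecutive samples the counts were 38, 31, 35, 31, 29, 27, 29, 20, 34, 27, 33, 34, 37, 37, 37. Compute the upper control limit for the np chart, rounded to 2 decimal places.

p̄ = Σdᵢ / (k·n) = 479 / (15 × 300) = 0.10644
UCL = np̄ + 3·√(np̄(1−p̄)) = 31.9333 + 3 × √(31.9333×0.89356) = 31.9333 + 3 × 5.3417 = 47.9586

47.96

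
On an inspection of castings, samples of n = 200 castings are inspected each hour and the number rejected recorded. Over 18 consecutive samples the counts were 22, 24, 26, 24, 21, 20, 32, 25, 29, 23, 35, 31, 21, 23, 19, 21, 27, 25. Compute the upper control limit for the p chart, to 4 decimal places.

p̄ = Σdᵢ / (k·n) = 448 / (18 × 200) = 0.12444
UCL = p̄ + 3·√(p̄(1−p̄)/n) = 0.12444 + 3 × √(0.12444×0.87556/200) = 0.12444 + 3 × 0.02334 = 0.19447

0.1945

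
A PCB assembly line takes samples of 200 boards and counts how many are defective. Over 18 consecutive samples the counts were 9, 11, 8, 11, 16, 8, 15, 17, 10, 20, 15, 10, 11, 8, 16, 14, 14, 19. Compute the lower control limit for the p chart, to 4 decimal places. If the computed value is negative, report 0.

0.0124

p̄ = Σdᵢ / (k·n) = 232 / (18 × 200) = 0.06444
LCL = p̄ − 3·√(p̄(1−p̄)/n) = 0.06444 − 3 × 0.01736 = 0.01236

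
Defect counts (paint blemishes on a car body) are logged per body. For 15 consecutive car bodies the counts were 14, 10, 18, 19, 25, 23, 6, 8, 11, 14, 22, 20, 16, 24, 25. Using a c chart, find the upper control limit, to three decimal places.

c̄ = (14 + 10 + 18 + 19 + 25 + 23 + 6 + 8 + 11 + 14 + 22 + 20 + 16 + 24 + 25) / 15 = 255 / 15 = 17.0000
UCL = c̄ + 3√c̄ = 17.0000 + 3 × √17.0000 = 17.0000 + 3 × 4.1231 = 29.3693

29.369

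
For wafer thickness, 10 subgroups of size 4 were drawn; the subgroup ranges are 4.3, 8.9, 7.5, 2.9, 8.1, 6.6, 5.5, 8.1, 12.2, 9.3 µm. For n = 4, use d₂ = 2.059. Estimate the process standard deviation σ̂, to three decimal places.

3.565

R̄ = (4.3 + 8.9 + 7.5 + 2.9 + 8.1 + 6.6 + 5.5 + 8.1 + 12.2 + 9.3) / 10 = 7.3400
σ̂ = R̄ / d₂ = 7.3400 / 2.059 = 3.5648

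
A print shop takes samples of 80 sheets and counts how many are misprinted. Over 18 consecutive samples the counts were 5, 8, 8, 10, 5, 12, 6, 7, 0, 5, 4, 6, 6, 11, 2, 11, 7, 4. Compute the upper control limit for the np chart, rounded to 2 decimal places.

p̄ = Σdᵢ / (k·n) = 117 / (18 × 80) = 0.08125
UCL = np̄ + 3·√(np̄(1−p̄)) = 6.5000 + 3 × √(6.5000×0.91875) = 6.5000 + 3 × 2.4437 = 13.8312

13.83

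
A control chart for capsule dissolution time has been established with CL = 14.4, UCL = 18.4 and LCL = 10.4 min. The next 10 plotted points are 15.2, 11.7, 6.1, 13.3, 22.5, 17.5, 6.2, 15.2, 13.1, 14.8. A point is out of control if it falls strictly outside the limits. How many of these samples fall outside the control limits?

3

Compare each point to [10.4, 18.4]: sample 3 = 6.1 < LCL; sample 5 = 22.5 > UCL; sample 7 = 6.2 < LCL.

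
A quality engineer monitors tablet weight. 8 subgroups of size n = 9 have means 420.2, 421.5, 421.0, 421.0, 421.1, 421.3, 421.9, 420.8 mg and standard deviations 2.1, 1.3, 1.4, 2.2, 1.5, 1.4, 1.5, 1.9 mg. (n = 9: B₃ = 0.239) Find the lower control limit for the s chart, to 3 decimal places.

0.397

s̄ = (2.1 + 1.3 + 1.4 + 2.2 + 1.5 + 1.4 + 1.5 + 1.9) / 8 = 1.6625
LCL_s = B₃·s̄ = 0.239 × 1.6625 = 0.3973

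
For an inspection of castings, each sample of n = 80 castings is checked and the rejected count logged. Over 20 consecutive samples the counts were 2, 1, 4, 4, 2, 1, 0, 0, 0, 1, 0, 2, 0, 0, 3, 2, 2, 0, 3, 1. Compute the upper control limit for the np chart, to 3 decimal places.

4.918

p̄ = Σdᵢ / (k·n) = 28 / (20 × 80) = 0.01750
UCL = np̄ + 3·√(np̄(1−p̄)) = 1.4000 + 3 × √(1.4000×0.98250) = 1.4000 + 3 × 1.1728 = 4.9185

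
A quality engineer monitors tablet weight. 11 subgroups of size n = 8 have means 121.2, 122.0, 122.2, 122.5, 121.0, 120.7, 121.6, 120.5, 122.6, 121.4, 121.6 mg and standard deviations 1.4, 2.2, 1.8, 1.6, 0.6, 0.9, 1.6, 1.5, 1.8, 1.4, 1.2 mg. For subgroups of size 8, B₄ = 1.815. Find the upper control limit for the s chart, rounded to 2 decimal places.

s̄ = (1.4 + 2.2 + 1.8 + 1.6 + 0.6 + 0.9 + 1.6 + 1.5 + 1.8 + 1.4 + 1.2) / 11 = 1.4545
UCL_s = B₄·s̄ = 1.815 × 1.4545 = 2.6400

2.64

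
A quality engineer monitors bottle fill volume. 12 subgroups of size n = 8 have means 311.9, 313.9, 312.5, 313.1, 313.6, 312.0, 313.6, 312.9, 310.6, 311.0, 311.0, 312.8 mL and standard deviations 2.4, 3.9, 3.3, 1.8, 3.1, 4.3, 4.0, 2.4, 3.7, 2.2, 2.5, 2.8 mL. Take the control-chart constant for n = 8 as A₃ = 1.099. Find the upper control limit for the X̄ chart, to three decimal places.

315.742

X̄̄ = (311.9 + 313.9 + 312.5 + 313.1 + 313.6 + 312.0 + 313.6 + 312.9 + 310.6 + 311.0 + 311.0 + 312.8) / 12 = 312.4083
s̄ = (2.4 + 3.9 + 3.3 + 1.8 + 3.1 + 4.3 + 4.0 + 2.4 + 3.7 + 2.2 + 2.5 + 2.8) / 12 = 3.0333
UCL = X̄̄ + A₃·s̄ = 312.4083 + 1.099 × 3.0333 = 315.7420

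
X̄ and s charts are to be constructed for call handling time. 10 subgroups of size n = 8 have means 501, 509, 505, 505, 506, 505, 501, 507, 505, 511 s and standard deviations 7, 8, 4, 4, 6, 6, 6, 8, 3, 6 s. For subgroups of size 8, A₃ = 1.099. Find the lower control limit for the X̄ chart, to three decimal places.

499.126

X̄̄ = (501 + 509 + 505 + 505 + 506 + 505 + 501 + 507 + 505 + 511) / 10 = 505.5000
s̄ = (7 + 8 + 4 + 4 + 6 + 6 + 6 + 8 + 3 + 6) / 10 = 5.8000
LCL = X̄̄ − A₃·s̄ = 505.5000 − 1.099 × 5.8000 = 499.1258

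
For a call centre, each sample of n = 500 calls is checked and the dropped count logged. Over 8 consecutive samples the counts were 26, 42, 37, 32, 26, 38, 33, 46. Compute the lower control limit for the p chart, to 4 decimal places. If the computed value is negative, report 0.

p̄ = Σdᵢ / (k·n) = 280 / (8 × 500) = 0.07000
LCL = p̄ − 3·√(p̄(1−p̄)/n) = 0.07000 − 3 × 0.01141 = 0.03577

0.0358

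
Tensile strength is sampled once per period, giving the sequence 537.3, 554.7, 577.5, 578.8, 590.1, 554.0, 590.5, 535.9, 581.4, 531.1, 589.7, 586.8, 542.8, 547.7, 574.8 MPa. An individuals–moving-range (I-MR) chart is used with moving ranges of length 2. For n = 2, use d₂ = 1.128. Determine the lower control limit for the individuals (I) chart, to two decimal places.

X̄ = (537.3 + 554.7 + 577.5 + 578.8 + 590.1 + 554.0 + 590.5 + 535.9 + 581.4 + 531.1 + 589.7 + 586.8 + 542.8 + 547.7 + 574.8) / 15 = 564.8733
Moving ranges: 17.4, 22.8, 1.3, 11.3, 36.1, 36.5, 54.6, 45.5, 50.3, 58.6, 2.9, 44.0, 4.9, 27.1; M̄R̄ = 413.3000 / 14 = 29.5214
LCL = X̄ − 3·M̄R̄/d₂ = 564.8733 − 3 × 29.5214 / 1.128 = 486.3589

486.36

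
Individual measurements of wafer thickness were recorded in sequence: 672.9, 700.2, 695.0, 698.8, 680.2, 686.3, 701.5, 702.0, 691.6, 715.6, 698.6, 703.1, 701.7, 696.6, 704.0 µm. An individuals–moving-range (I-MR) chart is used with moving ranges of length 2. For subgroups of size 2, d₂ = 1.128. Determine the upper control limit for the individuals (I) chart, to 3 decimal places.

X̄ = (672.9 + 700.2 + 695.0 + 698.8 + 680.2 + 686.3 + 701.5 + 702.0 + 691.6 + 715.6 + 698.6 + 703.1 + 701.7 + 696.6 + 704.0) / 15 = 696.5400
Moving ranges: 27.3, 5.2, 3.8, 18.6, 6.1, 15.2, 0.5, 10.4, 24.0, 17.0, 4.5, 1.4, 5.1, 7.4; M̄R̄ = 146.5000 / 14 = 10.4643
UCL = X̄ + 3·M̄R̄/d₂ = 696.5400 + 3 × 10.4643 / 1.128 = 724.3705

724.371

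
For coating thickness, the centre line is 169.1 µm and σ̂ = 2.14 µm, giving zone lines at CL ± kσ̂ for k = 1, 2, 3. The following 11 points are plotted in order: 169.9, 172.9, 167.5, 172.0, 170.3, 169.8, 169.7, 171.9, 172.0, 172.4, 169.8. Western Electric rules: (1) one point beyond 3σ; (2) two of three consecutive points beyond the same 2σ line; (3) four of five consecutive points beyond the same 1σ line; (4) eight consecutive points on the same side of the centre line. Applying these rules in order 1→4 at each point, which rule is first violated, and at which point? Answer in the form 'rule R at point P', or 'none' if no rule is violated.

Zone of each point (C = within 1σ̂, B = 1σ̂–2σ̂, A = 2σ̂–3σ̂, * = beyond 3σ̂; sign = side of CL): 1:+C, 2:+B, 3:-C, 4:+B, 5:+C, 6:+C, 7:+C, 8:+B, 9:+B, 10:+B, 11:+C
Rule 4 (eight consecutive points on the same side of the centre line) is satisfied at point 11.

rule 4 at point 11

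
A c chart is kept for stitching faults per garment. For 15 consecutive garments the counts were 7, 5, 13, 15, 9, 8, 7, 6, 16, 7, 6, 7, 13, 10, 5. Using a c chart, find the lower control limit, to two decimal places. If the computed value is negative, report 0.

c̄ = (7 + 5 + 13 + 15 + 9 + 8 + 7 + 6 + 16 + 7 + 6 + 7 + 13 + 10 + 5) / 15 = 134 / 15 = 8.9333
LCL = c̄ − 3√c̄ = 8.9333 − 3 × 2.9889 = -0.0333 → 0 (cannot be negative)

0.00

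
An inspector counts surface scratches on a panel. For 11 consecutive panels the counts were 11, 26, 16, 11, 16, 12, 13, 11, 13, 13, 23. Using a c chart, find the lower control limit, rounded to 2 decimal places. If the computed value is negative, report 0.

3.38

c̄ = (11 + 26 + 16 + 11 + 16 + 12 + 13 + 11 + 13 + 13 + 23) / 11 = 165 / 11 = 15.0000
LCL = c̄ − 3√c̄ = 15.0000 − 3 × 3.8730 = 3.3810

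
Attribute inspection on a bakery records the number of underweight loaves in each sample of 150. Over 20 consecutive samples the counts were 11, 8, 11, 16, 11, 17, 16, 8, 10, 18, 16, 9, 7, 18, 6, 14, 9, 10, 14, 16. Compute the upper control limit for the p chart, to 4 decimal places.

p̄ = Σdᵢ / (k·n) = 245 / (20 × 150) = 0.08167
UCL = p̄ + 3·√(p̄(1−p̄)/n) = 0.08167 + 3 × √(0.08167×0.91833/150) = 0.08167 + 3 × 0.02236 = 0.14875

0.1487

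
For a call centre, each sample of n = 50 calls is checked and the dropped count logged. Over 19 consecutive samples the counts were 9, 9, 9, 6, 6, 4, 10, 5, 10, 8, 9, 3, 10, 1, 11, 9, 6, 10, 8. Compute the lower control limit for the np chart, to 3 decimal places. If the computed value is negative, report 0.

p̄ = Σdᵢ / (k·n) = 143 / (19 × 50) = 0.15053
LCL = np̄ − 3·√(np̄(1−p̄)) = 7.5263 − 3 × 2.5285 = -0.0592 → 0 (negative, so LCL = 0)

0.000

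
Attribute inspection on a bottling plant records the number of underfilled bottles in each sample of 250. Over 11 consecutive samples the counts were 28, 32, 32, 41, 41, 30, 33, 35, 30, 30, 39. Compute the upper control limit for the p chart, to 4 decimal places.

0.1997

p̄ = Σdᵢ / (k·n) = 371 / (11 × 250) = 0.13491
UCL = p̄ + 3·√(p̄(1−p̄)/n) = 0.13491 + 3 × √(0.13491×0.86509/250) = 0.13491 + 3 × 0.02161 = 0.19973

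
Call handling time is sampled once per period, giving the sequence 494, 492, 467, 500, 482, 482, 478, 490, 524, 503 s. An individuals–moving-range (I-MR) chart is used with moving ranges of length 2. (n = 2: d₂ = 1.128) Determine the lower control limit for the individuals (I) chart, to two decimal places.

X̄ = (494 + 492 + 467 + 500 + 482 + 482 + 478 + 490 + 524 + 503) / 10 = 491.2000
Moving ranges: 2, 25, 33, 18, 0, 4, 12, 34, 21; M̄R̄ = 149.0000 / 9 = 16.5556
LCL = X̄ − 3·M̄R̄/d₂ = 491.2000 − 3 × 16.5556 / 1.128 = 447.1693

447.17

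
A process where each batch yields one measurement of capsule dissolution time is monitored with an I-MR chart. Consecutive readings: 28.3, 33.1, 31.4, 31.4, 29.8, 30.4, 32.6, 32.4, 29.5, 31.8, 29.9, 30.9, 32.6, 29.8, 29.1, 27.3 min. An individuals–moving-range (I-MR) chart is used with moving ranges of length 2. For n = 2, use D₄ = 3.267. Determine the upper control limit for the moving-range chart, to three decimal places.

Moving ranges: 4.8, 1.7, 0.0, 1.6, 0.6, 2.2, 0.2, 2.9, 2.3, 1.9, 1.0, 1.7, 2.8, 0.7, 1.8; M̄R̄ = 26.2000 / 15 = 1.7467
UCL_MR = D₄·M̄R̄ = 3.267 × 1.7467 = 5.7064

5.706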